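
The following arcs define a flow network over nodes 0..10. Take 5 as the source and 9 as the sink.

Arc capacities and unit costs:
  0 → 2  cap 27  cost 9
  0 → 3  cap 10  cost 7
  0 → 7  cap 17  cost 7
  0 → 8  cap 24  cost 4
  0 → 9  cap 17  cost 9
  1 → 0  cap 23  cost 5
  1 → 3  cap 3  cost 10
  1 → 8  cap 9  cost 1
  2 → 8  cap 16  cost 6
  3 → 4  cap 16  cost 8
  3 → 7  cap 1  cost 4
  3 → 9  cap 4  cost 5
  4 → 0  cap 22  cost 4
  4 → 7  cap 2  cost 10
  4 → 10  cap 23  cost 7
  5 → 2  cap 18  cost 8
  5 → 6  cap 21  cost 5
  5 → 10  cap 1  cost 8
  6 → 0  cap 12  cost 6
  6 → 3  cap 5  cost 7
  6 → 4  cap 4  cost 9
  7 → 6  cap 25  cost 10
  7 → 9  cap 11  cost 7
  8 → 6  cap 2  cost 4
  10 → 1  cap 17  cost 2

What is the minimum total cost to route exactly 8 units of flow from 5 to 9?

shortest-cost path #1: 5→6→3→9 push 4 @ unit cost 17 (adds 68)
shortest-cost path #2: 5→6→0→9 push 4 @ unit cost 20 (adds 80)
total cost = 148

Minimum cost for 8 units: 148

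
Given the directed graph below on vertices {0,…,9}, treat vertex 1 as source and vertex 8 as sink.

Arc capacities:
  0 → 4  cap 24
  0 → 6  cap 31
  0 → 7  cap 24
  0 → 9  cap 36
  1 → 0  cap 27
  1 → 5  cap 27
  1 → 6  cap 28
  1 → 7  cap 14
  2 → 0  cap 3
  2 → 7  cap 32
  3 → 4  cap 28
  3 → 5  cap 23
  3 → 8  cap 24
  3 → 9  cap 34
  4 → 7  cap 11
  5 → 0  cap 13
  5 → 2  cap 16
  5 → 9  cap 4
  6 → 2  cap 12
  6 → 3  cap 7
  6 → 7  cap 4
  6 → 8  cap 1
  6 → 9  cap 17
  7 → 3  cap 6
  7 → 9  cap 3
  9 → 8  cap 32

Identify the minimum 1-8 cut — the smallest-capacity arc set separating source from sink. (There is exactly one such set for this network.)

Min-cut arcs: {(6,3), (6,8), (7,3), (9,8)} (total capacity 46)

augment #1: 1→6→8 push 1
augment #2: 1→0→9→8 push 27
augment #3: 1→5→9→8 push 4
augment #4: 1→6→3→8 push 7
augment #5: 1→6→9→8 push 1
augment #6: 1→7→3→8 push 6
max flow = 46; residual-reachable set from 1 gives S-side
cut edges (S→T): {(6,3), (6,8), (7,3), (9,8)} total cap 46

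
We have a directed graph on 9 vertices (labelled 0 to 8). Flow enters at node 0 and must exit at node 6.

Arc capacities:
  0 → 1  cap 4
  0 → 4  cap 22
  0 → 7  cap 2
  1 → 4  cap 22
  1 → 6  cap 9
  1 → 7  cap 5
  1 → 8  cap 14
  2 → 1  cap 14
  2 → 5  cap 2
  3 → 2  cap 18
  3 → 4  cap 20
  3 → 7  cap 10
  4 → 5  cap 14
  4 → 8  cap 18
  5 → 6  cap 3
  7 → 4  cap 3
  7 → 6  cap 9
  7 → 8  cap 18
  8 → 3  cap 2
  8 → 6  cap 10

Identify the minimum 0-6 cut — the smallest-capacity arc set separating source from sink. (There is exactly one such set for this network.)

augment #1: 0→1→6 push 4
augment #2: 0→7→6 push 2
augment #3: 0→4→5→6 push 3
augment #4: 0→4→8→6 push 10
augment #5: 0→4→8→3→7→6 push 2
max flow = 21; residual-reachable set from 0 gives S-side
cut edges (S→T): {(0,1), (0,7), (5,6), (8,3), (8,6)} total cap 21

Min-cut arcs: {(0,1), (0,7), (5,6), (8,3), (8,6)} (total capacity 21)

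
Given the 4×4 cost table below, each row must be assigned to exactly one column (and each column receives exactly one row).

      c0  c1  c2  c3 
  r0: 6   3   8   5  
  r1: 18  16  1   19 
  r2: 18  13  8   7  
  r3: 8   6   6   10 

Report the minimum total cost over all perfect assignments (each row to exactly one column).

optimal assignment: row0→col1 (cost 3), row1→col2 (cost 1), row2→col3 (cost 7), row3→col0 (cost 8)
total = 3 + 1 + 7 + 8 = 19

Minimum assignment cost: 19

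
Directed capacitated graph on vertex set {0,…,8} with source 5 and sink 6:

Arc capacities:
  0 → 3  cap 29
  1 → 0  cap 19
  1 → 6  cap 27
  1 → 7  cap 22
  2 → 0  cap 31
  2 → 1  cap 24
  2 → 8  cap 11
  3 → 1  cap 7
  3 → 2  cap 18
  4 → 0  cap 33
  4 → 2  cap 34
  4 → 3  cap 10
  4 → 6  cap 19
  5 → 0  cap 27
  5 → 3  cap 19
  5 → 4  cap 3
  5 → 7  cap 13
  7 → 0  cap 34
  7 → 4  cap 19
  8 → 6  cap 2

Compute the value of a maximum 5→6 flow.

Maximum flow value: 41

augment #1: 5→4→6 bottleneck 3, total now 3
augment #2: 5→3→1→6 bottleneck 7, total now 10
augment #3: 5→7→4→6 bottleneck 13, total now 23
augment #4: 5→3→2→1→6 bottleneck 12, total now 35
augment #5: 5→0→3→2→1→6 bottleneck 6, total now 41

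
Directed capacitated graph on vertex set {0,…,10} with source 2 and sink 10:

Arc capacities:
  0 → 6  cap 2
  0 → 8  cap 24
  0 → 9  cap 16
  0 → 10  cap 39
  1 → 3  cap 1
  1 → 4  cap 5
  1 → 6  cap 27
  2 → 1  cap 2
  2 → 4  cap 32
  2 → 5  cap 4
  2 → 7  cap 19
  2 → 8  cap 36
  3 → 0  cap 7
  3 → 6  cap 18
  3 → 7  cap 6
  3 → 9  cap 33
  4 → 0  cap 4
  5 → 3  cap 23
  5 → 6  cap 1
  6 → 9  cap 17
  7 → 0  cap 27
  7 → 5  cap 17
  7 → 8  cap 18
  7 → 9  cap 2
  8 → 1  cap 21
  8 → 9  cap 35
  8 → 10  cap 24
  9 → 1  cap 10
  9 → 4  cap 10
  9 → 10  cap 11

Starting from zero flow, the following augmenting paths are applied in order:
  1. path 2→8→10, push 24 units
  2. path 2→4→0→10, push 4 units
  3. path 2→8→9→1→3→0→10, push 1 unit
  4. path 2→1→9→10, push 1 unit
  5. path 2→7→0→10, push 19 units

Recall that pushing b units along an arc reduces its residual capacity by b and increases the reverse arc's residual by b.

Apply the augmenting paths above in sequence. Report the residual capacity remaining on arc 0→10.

Residual capacity of (0,10): 15

after path 1 (2→8→10, push 24): res(0,10)=39
after path 2 (2→4→0→10, push 4): res(0,10)=35
after path 3 (2→8→9→1→3→0→10, push 1): res(0,10)=34
after path 4 (2→1→9→10, push 1): res(0,10)=34
after path 5 (2→7→0→10, push 19): res(0,10)=15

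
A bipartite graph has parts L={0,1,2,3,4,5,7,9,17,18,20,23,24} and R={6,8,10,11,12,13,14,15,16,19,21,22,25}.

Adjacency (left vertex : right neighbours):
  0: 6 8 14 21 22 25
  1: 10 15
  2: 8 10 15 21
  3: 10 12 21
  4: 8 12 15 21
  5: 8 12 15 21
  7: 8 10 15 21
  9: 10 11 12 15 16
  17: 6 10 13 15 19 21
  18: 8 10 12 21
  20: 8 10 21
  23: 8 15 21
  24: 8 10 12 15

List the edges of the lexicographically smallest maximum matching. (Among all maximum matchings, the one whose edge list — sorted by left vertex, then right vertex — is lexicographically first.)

Lex-smallest maximum matching: {(0,6), (1,10), (2,8), (3,12), (4,15), (5,21), (9,11), (17,13)}

|M| = 8 (so the lex-smallest maximum matching has 8 edges)
process left vertices in ascending order; for each, take the smallest-labelled available neighbour that still permits 8 edges overall, or leave it unmatched if none does
lex-smallest matching: {0-6, 1-10, 2-8, 3-12, 4-15, 5-21, 9-11, 17-13}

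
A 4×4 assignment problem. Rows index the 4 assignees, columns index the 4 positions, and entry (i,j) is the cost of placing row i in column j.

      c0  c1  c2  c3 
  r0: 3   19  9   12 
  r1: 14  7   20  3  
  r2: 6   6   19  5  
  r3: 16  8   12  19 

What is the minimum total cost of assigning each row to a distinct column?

optimal assignment: row0→col0 (cost 3), row1→col3 (cost 3), row2→col1 (cost 6), row3→col2 (cost 12)
total = 3 + 3 + 6 + 12 = 24

Minimum assignment cost: 24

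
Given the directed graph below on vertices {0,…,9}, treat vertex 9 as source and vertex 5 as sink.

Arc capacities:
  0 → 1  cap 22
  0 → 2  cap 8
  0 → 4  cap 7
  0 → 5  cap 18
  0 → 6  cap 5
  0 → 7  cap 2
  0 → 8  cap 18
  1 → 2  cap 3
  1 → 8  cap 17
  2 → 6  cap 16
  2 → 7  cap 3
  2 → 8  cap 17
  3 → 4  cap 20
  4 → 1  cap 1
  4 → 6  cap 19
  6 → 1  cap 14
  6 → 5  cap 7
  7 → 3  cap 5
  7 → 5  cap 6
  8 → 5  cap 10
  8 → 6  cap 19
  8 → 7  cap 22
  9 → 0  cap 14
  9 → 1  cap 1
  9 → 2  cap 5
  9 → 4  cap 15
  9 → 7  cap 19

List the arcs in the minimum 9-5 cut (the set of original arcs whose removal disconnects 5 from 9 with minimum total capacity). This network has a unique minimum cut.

Min-cut arcs: {(6,5), (7,5), (8,5), (9,0)} (total capacity 37)

augment #1: 9→0→5 push 14
augment #2: 9→7→5 push 6
augment #3: 9→1→8→5 push 1
augment #4: 9→2→6→5 push 5
augment #5: 9→4→6→5 push 2
augment #6: 9→4→1→8→5 push 1
augment #7: 9→4→6→1→8→5 push 8
max flow = 37; residual-reachable set from 9 gives S-side
cut edges (S→T): {(6,5), (7,5), (8,5), (9,0)} total cap 37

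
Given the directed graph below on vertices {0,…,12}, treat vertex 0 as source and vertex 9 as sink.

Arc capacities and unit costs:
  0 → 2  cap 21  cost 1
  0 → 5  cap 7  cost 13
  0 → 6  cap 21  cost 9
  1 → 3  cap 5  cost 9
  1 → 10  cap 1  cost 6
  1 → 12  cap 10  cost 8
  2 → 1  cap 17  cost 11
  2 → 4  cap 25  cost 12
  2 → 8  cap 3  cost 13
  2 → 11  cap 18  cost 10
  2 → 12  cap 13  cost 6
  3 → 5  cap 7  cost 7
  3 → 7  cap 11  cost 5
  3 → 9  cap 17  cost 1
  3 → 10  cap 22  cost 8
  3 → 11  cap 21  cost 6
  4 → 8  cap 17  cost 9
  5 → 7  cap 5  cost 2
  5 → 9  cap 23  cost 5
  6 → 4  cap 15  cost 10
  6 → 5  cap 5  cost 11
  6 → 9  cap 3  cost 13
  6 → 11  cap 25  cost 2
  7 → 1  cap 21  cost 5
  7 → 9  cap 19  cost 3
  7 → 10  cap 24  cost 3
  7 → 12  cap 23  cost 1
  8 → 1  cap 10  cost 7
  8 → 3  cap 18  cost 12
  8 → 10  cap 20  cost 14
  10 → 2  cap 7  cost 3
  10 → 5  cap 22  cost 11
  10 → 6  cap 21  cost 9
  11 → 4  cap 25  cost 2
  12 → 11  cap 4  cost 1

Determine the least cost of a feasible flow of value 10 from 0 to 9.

Minimum cost for 10 units: 192

shortest-cost path #1: 0→5→9 push 7 @ unit cost 18 (adds 126)
shortest-cost path #2: 0→6→9 push 3 @ unit cost 22 (adds 66)
total cost = 192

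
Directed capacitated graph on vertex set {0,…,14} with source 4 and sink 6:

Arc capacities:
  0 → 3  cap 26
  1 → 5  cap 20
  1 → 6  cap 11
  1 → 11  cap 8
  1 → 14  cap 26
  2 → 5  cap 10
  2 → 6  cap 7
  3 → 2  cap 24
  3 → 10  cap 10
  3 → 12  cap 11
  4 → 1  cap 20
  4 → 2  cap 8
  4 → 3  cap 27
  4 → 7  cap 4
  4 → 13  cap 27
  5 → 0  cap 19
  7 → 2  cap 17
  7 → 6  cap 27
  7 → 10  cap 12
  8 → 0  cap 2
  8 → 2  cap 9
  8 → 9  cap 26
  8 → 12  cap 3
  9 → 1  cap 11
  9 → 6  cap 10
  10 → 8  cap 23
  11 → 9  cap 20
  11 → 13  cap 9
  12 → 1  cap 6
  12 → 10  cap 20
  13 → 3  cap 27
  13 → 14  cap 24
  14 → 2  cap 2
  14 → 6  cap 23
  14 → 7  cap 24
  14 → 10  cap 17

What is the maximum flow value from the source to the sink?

Maximum flow value: 76

augment #1: 4→1→6 bottleneck 11, total now 11
augment #2: 4→2→6 bottleneck 7, total now 18
augment #3: 4→7→6 bottleneck 4, total now 22
augment #4: 4→1→14→6 bottleneck 9, total now 31
augment #5: 4→13→14→6 bottleneck 14, total now 45
augment #6: 4→13→14→7→6 bottleneck 10, total now 55
augment #7: 4→3→10→8→9→6 bottleneck 10, total now 65
augment #8: 4→3→12→1→14→7→6 bottleneck 6, total now 71
augment #9: 4→3→12→10→8→9→1→14→7→6 bottleneck 5, total now 76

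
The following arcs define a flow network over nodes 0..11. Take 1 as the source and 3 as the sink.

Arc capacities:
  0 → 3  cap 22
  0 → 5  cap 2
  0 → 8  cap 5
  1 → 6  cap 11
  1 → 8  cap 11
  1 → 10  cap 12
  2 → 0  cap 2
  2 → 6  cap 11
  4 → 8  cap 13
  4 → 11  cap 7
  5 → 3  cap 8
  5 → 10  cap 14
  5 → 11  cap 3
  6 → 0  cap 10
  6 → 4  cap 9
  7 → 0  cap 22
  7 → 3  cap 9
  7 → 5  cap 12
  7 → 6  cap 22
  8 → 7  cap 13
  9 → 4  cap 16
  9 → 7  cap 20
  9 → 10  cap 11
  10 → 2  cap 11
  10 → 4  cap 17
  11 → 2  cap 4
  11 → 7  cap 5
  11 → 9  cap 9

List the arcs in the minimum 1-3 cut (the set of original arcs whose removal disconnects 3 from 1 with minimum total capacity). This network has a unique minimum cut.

augment #1: 1→6→0→3 push 10
augment #2: 1→8→7→3 push 9
augment #3: 1→8→7→0→3 push 2
augment #4: 1→10→2→0→3 push 2
augment #5: 1→6→4→8→7→0→3 push 1
augment #6: 1→10→4→8→7→0→3 push 1
augment #7: 1→10→4→11→7→0→3 push 5
augment #8: 1→10→4→11→9→7→0→3 push 1
augment #9: 1→10→4→11→9→7→5→3 push 1
max flow = 32; residual-reachable set from 1 gives S-side
cut edges (S→T): {(2,0), (4,11), (6,0), (8,7)} total cap 32

Min-cut arcs: {(2,0), (4,11), (6,0), (8,7)} (total capacity 32)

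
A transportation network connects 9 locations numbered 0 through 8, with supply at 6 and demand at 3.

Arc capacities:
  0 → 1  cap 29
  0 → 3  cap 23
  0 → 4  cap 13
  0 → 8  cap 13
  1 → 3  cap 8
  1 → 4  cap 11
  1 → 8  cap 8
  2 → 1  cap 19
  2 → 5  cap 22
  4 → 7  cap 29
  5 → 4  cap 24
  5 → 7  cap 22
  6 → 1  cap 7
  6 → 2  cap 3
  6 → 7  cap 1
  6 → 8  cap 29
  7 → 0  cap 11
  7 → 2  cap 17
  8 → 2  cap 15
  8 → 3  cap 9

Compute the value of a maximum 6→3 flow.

augment #1: 6→1→3 bottleneck 7, total now 7
augment #2: 6→8→3 bottleneck 9, total now 16
augment #3: 6→2→1→3 bottleneck 1, total now 17
augment #4: 6→7→0→3 bottleneck 1, total now 18
augment #5: 6→2→5→7→0→3 bottleneck 2, total now 20
augment #6: 6→8→2→5→7→0→3 bottleneck 8, total now 28

Maximum flow value: 28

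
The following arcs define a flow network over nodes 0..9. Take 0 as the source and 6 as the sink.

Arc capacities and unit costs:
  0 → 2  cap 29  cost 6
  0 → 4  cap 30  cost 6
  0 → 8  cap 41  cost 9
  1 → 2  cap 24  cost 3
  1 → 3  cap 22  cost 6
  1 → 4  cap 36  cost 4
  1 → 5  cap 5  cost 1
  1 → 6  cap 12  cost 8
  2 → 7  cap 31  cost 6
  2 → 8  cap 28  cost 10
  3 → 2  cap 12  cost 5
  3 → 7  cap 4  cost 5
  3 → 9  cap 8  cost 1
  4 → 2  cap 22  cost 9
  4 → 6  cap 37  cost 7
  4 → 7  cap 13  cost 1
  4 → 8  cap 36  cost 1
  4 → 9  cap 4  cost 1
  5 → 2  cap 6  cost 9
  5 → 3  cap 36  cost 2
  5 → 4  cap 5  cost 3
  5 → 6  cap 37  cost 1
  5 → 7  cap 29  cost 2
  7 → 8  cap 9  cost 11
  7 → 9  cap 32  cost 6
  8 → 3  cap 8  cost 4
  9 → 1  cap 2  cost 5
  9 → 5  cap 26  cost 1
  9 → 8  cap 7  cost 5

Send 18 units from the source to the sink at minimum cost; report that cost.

shortest-cost path #1: 0→4→9→5→6 push 4 @ unit cost 9 (adds 36)
shortest-cost path #2: 0→4→6 push 14 @ unit cost 13 (adds 182)
total cost = 218

Minimum cost for 18 units: 218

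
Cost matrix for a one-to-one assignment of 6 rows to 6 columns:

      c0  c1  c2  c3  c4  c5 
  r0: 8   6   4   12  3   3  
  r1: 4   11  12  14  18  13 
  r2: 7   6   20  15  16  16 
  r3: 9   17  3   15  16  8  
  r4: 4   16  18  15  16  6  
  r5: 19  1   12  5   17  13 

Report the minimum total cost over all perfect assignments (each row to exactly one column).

Minimum assignment cost: 27

optimal assignment: row0→col4 (cost 3), row1→col0 (cost 4), row2→col1 (cost 6), row3→col2 (cost 3), row4→col5 (cost 6), row5→col3 (cost 5)
total = 3 + 4 + 6 + 3 + 6 + 5 = 27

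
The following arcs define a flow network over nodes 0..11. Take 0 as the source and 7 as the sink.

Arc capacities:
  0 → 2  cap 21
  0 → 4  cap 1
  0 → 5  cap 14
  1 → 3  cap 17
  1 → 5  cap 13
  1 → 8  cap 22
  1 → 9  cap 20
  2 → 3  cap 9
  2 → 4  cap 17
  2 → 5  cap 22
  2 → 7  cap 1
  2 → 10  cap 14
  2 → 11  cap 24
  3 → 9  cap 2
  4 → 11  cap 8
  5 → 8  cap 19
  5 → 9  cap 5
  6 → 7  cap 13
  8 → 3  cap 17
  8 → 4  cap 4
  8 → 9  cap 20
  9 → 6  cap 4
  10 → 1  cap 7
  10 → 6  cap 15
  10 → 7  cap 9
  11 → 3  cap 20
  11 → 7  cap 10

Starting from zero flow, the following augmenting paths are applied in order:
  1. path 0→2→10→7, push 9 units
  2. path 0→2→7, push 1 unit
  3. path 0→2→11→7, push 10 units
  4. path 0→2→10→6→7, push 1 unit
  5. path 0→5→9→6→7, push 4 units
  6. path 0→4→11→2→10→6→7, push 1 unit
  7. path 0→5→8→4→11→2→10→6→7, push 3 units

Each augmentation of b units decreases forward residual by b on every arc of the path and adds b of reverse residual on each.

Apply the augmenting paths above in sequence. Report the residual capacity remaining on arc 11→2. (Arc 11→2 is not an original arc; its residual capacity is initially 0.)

after path 1 (0→2→10→7, push 9): res(11,2)=0
after path 2 (0→2→7, push 1): res(11,2)=0
after path 3 (0→2→11→7, push 10): res(11,2)=10
after path 4 (0→2→10→6→7, push 1): res(11,2)=10
after path 5 (0→5→9→6→7, push 4): res(11,2)=10
after path 6 (0→4→11→2→10→6→7, push 1): res(11,2)=9
after path 7 (0→5→8→4→11→2→10→6→7, push 3): res(11,2)=6

Residual capacity of (11,2): 6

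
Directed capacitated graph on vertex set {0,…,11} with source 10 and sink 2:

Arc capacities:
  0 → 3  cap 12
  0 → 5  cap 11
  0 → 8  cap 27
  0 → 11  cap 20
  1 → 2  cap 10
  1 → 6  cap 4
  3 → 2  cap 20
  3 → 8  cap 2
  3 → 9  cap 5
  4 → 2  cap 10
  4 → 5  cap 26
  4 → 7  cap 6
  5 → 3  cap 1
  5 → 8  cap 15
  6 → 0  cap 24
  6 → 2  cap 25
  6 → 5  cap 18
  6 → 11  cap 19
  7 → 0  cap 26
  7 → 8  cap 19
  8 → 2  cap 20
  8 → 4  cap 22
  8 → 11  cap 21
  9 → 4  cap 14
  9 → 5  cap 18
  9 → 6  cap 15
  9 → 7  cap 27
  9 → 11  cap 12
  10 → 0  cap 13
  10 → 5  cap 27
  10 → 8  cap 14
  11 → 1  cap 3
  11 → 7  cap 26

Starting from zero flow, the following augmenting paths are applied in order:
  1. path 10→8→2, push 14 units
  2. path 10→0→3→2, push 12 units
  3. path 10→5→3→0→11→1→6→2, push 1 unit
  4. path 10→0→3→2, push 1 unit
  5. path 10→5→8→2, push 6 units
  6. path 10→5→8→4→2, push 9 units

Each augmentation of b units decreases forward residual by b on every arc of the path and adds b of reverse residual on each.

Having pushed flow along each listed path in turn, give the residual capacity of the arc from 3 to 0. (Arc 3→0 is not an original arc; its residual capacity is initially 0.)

after path 1 (10→8→2, push 14): res(3,0)=0
after path 2 (10→0→3→2, push 12): res(3,0)=12
after path 3 (10→5→3→0→11→1→6→2, push 1): res(3,0)=11
after path 4 (10→0→3→2, push 1): res(3,0)=12
after path 5 (10→5→8→2, push 6): res(3,0)=12
after path 6 (10→5→8→4→2, push 9): res(3,0)=12

Residual capacity of (3,0): 12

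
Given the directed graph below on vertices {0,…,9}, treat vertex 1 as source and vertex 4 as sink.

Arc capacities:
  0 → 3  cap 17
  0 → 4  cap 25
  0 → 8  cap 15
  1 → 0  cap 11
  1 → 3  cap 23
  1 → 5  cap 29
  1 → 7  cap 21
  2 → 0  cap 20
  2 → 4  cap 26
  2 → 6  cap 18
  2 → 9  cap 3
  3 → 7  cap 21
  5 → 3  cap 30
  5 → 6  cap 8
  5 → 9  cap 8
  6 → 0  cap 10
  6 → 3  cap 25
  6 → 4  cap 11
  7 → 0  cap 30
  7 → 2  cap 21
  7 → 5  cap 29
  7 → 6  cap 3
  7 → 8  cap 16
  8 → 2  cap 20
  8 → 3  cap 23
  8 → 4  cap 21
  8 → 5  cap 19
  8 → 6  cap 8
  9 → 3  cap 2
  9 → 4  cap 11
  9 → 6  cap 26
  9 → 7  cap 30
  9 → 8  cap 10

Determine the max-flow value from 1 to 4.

Maximum flow value: 69

augment #1: 1→0→4 bottleneck 11, total now 11
augment #2: 1→5→6→4 bottleneck 8, total now 19
augment #3: 1→5→9→4 bottleneck 8, total now 27
augment #4: 1→7→0→4 bottleneck 14, total now 41
augment #5: 1→7→2→4 bottleneck 7, total now 48
augment #6: 1→3→7→2→4 bottleneck 14, total now 62
augment #7: 1→3→7→6→4 bottleneck 3, total now 65
augment #8: 1→3→7→8→4 bottleneck 4, total now 69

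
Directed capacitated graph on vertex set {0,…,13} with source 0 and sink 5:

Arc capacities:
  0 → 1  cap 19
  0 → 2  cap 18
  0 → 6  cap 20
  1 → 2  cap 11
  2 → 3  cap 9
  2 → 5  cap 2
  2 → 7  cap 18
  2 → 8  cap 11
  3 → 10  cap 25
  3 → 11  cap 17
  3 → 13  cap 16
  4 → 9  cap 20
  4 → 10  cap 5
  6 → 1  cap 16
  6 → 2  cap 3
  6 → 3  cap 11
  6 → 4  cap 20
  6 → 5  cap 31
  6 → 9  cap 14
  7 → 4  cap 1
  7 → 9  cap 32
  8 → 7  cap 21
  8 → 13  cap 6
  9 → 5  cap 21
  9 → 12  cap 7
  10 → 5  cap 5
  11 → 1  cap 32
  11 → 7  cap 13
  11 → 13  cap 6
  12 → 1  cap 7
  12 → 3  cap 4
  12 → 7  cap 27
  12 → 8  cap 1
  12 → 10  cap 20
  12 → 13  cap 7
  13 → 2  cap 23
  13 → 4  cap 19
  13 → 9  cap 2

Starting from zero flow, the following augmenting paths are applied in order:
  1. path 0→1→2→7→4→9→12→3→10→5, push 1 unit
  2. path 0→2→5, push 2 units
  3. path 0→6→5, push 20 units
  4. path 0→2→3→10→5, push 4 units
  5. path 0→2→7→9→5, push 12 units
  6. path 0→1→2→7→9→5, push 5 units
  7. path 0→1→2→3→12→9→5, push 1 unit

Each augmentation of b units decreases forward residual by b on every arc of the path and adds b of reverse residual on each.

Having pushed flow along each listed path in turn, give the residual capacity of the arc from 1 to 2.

after path 1 (0→1→2→7→4→9→12→3→10→5, push 1): res(1,2)=10
after path 2 (0→2→5, push 2): res(1,2)=10
after path 3 (0→6→5, push 20): res(1,2)=10
after path 4 (0→2→3→10→5, push 4): res(1,2)=10
after path 5 (0→2→7→9→5, push 12): res(1,2)=10
after path 6 (0→1→2→7→9→5, push 5): res(1,2)=5
after path 7 (0→1→2→3→12→9→5, push 1): res(1,2)=4

Residual capacity of (1,2): 4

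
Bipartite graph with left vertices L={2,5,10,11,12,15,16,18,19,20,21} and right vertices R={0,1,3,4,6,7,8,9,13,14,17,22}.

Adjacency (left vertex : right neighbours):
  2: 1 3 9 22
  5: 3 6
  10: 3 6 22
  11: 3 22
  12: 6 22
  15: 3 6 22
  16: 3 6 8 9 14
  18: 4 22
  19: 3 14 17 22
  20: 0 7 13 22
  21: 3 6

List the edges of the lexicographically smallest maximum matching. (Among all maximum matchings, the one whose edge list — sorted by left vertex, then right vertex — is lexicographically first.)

Lex-smallest maximum matching: {(2,1), (5,3), (10,6), (11,22), (16,8), (18,4), (19,14), (20,0)}

|M| = 8 (so the lex-smallest maximum matching has 8 edges)
process left vertices in ascending order; for each, take the smallest-labelled available neighbour that still permits 8 edges overall, or leave it unmatched if none does
lex-smallest matching: {2-1, 5-3, 10-6, 11-22, 16-8, 18-4, 19-14, 20-0}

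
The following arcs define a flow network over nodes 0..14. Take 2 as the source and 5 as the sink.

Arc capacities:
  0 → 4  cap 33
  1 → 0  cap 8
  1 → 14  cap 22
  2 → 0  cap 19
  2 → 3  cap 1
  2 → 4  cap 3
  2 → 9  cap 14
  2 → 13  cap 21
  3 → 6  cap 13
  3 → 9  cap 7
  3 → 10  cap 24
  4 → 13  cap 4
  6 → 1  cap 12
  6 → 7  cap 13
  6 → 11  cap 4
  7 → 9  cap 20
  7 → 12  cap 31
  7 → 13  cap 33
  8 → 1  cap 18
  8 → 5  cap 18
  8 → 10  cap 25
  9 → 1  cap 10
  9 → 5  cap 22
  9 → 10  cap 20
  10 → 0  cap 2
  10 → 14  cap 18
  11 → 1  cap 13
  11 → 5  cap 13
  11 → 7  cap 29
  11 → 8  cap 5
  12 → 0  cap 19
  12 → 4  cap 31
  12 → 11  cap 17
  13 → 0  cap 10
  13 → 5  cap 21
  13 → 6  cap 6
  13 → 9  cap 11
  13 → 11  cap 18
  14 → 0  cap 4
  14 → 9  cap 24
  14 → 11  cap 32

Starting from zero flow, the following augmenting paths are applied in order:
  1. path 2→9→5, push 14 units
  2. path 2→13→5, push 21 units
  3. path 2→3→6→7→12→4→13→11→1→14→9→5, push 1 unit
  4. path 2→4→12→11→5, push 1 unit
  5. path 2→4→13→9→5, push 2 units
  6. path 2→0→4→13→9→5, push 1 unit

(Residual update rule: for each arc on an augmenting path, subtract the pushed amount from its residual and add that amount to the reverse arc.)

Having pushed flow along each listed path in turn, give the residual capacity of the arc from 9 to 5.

Residual capacity of (9,5): 4

after path 1 (2→9→5, push 14): res(9,5)=8
after path 2 (2→13→5, push 21): res(9,5)=8
after path 3 (2→3→6→7→12→4→13→11→1→14→9→5, push 1): res(9,5)=7
after path 4 (2→4→12→11→5, push 1): res(9,5)=7
after path 5 (2→4→13→9→5, push 2): res(9,5)=5
after path 6 (2→0→4→13→9→5, push 1): res(9,5)=4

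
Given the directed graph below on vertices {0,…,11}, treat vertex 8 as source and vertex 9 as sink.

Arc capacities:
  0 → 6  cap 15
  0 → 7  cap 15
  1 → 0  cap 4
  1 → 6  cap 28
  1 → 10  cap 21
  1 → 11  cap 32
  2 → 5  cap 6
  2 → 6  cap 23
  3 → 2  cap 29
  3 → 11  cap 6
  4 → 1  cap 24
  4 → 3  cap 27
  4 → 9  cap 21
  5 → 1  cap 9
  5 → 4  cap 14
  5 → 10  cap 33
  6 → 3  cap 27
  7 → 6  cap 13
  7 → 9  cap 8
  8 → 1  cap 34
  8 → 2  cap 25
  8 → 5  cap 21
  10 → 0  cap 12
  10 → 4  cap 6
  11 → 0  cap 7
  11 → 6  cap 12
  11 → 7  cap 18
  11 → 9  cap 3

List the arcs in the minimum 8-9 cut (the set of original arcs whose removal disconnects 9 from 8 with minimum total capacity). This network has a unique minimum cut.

augment #1: 8→1→11→9 push 3
augment #2: 8→5→4→9 push 14
augment #3: 8→1→0→7→9 push 4
augment #4: 8→1→10→4→9 push 6
augment #5: 8→1→11→7→9 push 4
max flow = 31; residual-reachable set from 8 gives S-side
cut edges (S→T): {(5,4), (7,9), (10,4), (11,9)} total cap 31

Min-cut arcs: {(5,4), (7,9), (10,4), (11,9)} (total capacity 31)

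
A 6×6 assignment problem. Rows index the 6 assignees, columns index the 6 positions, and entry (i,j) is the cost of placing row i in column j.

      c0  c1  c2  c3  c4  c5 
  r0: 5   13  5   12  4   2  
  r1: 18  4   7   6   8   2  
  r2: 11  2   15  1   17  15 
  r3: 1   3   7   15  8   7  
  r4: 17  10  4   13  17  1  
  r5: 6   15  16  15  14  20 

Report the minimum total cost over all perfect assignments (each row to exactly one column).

optimal assignment: row0→col4 (cost 4), row1→col5 (cost 2), row2→col3 (cost 1), row3→col1 (cost 3), row4→col2 (cost 4), row5→col0 (cost 6)
total = 4 + 2 + 1 + 3 + 4 + 6 = 20

Minimum assignment cost: 20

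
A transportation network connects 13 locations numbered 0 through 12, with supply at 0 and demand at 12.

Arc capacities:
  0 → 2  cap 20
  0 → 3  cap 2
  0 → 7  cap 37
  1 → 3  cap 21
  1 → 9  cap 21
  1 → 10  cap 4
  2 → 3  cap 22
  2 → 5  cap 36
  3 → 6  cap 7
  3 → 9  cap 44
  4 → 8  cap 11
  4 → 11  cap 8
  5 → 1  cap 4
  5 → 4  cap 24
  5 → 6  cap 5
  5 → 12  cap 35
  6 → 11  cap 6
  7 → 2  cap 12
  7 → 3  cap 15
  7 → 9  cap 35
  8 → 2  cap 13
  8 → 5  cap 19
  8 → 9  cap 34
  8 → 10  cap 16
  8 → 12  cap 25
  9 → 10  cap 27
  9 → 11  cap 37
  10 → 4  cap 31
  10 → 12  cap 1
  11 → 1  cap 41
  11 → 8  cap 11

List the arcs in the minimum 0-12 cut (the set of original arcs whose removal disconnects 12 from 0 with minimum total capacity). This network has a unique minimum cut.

Min-cut arcs: {(0,2), (4,8), (7,2), (10,12), (11,8)} (total capacity 55)

augment #1: 0→2→5→12 push 20
augment #2: 0→3→9→10→12 push 1
augment #3: 0→7→2→5→12 push 12
augment #4: 0→3→6→11→8→12 push 1
augment #5: 0→7→9→11→8→12 push 10
augment #6: 0→7→9→10→4→8→12 push 11
max flow = 55; residual-reachable set from 0 gives S-side
cut edges (S→T): {(0,2), (4,8), (7,2), (10,12), (11,8)} total cap 55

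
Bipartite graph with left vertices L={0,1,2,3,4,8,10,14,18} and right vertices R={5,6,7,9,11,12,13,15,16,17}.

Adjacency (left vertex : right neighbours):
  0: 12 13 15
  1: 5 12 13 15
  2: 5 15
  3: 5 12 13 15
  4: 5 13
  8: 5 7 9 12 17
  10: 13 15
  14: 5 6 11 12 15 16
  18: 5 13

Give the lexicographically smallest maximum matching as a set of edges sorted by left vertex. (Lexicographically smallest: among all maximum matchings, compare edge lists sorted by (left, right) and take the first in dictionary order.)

|M| = 6 (so the lex-smallest maximum matching has 6 edges)
process left vertices in ascending order; for each, take the smallest-labelled available neighbour that still permits 6 edges overall, or leave it unmatched if none does
lex-smallest matching: {0-12, 1-5, 2-15, 3-13, 8-7, 14-6}

Lex-smallest maximum matching: {(0,12), (1,5), (2,15), (3,13), (8,7), (14,6)}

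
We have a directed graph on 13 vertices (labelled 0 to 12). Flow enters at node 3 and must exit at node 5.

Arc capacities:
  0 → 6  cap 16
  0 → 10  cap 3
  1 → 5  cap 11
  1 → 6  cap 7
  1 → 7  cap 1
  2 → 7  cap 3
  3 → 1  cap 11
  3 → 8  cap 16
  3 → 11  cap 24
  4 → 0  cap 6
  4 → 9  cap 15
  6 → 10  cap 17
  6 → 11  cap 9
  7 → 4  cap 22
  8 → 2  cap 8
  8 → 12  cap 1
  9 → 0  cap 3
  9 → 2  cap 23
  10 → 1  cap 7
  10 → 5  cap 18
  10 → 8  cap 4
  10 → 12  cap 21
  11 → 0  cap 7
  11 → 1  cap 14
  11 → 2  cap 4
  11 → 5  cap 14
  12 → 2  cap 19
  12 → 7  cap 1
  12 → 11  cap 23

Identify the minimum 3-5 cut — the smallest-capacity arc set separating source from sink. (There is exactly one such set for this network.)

Min-cut arcs: {(2,7), (3,1), (3,11), (8,12)} (total capacity 39)

augment #1: 3→1→5 push 11
augment #2: 3→11→5 push 14
augment #3: 3→11→0→10→5 push 3
augment #4: 3→11→0→6→10→5 push 4
augment #5: 3→11→1→6→10→5 push 3
augment #6: 3→8→12→11→1→6→10→5 push 1
augment #7: 3→8→2→7→4→0→6→10→5 push 3
max flow = 39; residual-reachable set from 3 gives S-side
cut edges (S→T): {(2,7), (3,1), (3,11), (8,12)} total cap 39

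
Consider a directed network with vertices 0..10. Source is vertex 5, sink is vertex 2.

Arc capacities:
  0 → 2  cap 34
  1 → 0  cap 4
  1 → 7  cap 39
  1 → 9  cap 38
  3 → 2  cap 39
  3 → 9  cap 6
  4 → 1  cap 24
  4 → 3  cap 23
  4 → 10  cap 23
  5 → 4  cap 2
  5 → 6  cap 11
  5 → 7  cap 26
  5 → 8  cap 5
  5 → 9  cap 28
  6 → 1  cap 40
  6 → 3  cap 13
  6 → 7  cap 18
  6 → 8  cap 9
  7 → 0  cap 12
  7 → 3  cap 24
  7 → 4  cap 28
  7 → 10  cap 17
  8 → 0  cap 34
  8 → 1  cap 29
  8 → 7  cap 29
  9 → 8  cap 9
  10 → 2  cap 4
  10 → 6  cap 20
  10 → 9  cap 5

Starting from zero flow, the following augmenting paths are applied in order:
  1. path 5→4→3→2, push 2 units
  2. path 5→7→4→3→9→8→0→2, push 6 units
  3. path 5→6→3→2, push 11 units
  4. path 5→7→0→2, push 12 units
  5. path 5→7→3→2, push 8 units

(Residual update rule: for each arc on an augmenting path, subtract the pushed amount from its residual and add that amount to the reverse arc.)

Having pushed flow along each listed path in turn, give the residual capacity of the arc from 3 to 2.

after path 1 (5→4→3→2, push 2): res(3,2)=37
after path 2 (5→7→4→3→9→8→0→2, push 6): res(3,2)=37
after path 3 (5→6→3→2, push 11): res(3,2)=26
after path 4 (5→7→0→2, push 12): res(3,2)=26
after path 5 (5→7→3→2, push 8): res(3,2)=18

Residual capacity of (3,2): 18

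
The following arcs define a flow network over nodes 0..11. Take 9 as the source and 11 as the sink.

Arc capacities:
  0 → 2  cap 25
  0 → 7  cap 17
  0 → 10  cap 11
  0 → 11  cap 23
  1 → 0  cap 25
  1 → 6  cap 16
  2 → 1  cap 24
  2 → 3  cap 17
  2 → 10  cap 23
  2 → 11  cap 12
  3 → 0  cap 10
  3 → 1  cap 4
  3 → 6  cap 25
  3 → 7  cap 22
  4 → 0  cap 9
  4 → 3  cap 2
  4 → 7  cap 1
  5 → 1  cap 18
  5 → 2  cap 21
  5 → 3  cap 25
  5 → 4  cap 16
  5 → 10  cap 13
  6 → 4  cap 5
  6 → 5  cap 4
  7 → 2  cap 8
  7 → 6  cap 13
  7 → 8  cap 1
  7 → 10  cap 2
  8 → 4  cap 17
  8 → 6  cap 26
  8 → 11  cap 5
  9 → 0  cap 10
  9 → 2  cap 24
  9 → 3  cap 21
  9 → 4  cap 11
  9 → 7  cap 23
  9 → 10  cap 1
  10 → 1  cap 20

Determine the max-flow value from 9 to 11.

augment #1: 9→0→11 bottleneck 10, total now 10
augment #2: 9→2→11 bottleneck 12, total now 22
augment #3: 9→3→0→11 bottleneck 10, total now 32
augment #4: 9→4→0→11 bottleneck 3, total now 35
augment #5: 9→7→8→11 bottleneck 1, total now 36

Maximum flow value: 36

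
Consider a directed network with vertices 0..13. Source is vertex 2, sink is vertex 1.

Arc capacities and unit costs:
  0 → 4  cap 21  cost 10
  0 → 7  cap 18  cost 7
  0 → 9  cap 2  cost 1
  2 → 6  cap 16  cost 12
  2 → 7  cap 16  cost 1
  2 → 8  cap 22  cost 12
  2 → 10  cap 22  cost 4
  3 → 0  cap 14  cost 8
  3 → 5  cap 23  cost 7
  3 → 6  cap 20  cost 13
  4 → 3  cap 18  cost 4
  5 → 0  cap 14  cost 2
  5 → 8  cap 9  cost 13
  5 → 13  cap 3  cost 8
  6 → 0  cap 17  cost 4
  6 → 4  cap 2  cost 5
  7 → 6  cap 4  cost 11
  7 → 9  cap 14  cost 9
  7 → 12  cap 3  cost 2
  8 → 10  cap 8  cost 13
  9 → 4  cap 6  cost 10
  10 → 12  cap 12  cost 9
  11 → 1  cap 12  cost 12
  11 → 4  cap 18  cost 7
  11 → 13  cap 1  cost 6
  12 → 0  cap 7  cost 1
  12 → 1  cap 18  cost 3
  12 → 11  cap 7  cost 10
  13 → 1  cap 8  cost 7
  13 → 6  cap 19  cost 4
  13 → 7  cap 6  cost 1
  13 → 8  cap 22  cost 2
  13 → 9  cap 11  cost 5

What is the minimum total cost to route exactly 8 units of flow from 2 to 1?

shortest-cost path #1: 2→7→12→1 push 3 @ unit cost 6 (adds 18)
shortest-cost path #2: 2→10→12→1 push 5 @ unit cost 16 (adds 80)
total cost = 98

Minimum cost for 8 units: 98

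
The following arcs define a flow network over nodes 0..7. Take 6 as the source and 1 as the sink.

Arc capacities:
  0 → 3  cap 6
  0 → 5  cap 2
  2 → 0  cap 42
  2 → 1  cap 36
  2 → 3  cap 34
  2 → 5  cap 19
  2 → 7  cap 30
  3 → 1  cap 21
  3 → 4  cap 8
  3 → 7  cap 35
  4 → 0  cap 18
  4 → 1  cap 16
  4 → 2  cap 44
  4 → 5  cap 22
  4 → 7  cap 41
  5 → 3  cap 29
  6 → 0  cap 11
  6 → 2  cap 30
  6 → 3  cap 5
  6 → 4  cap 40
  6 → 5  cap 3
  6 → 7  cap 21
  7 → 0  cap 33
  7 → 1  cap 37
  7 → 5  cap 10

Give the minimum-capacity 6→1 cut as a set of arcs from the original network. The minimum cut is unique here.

augment #1: 6→2→1 push 30
augment #2: 6→3→1 push 5
augment #3: 6→4→1 push 16
augment #4: 6→7→1 push 21
augment #5: 6→0→3→1 push 6
augment #6: 6→4→2→1 push 6
augment #7: 6→4→7→1 push 16
augment #8: 6→5→3→1 push 3
augment #9: 6→0→5→3→1 push 2
augment #10: 6→4→2→3→1 push 2
max flow = 107; residual-reachable set from 6 gives S-side
cut edges (S→T): {(0,3), (0,5), (6,2), (6,3), (6,4), (6,5), (6,7)} total cap 107

Min-cut arcs: {(0,3), (0,5), (6,2), (6,3), (6,4), (6,5), (6,7)} (total capacity 107)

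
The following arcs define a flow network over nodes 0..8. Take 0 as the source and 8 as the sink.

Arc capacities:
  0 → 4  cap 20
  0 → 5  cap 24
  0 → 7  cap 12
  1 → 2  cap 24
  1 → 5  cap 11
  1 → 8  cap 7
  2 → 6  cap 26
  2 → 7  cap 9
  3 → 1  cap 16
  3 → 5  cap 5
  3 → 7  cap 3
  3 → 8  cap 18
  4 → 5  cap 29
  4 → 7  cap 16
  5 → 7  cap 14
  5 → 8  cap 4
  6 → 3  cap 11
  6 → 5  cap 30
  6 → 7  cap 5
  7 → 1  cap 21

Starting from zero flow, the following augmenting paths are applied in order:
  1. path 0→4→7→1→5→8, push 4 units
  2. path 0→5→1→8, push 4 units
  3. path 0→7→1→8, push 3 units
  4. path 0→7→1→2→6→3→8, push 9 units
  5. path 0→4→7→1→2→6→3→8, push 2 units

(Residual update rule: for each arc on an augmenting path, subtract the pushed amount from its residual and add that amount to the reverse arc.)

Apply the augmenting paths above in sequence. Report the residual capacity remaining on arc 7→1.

after path 1 (0→4→7→1→5→8, push 4): res(7,1)=17
after path 2 (0→5→1→8, push 4): res(7,1)=17
after path 3 (0→7→1→8, push 3): res(7,1)=14
after path 4 (0→7→1→2→6→3→8, push 9): res(7,1)=5
after path 5 (0→4→7→1→2→6→3→8, push 2): res(7,1)=3

Residual capacity of (7,1): 3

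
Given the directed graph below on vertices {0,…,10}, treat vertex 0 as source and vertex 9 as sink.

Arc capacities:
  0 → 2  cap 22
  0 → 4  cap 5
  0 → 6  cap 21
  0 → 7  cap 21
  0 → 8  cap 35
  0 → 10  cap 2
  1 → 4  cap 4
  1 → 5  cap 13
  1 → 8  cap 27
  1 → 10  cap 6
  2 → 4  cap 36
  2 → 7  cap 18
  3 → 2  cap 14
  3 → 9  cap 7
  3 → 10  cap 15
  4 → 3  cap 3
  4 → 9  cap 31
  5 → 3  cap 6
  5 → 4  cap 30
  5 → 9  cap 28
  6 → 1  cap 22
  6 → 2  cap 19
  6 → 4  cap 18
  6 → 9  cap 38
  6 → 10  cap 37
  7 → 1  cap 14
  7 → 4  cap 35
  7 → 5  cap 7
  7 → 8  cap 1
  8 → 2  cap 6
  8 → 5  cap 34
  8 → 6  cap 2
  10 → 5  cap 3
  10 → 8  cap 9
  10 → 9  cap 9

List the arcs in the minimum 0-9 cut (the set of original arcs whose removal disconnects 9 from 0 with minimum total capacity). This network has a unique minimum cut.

augment #1: 0→4→9 push 5
augment #2: 0→6→9 push 21
augment #3: 0→10→9 push 2
augment #4: 0→2→4→9 push 22
augment #5: 0→7→4→9 push 4
augment #6: 0→7→5→9 push 7
augment #7: 0→8→5→9 push 21
augment #8: 0→8→6→9 push 2
augment #9: 0→7→1→10→9 push 6
augment #10: 0→7→4→3→9 push 3
augment #11: 0→8→5→3→9 push 4
augment #12: 0→8→5→3→10→9 push 1
max flow = 98; residual-reachable set from 0 gives S-side
cut edges (S→T): {(0,6), (3,9), (4,9), (5,9), (8,6), (10,9)} total cap 98

Min-cut arcs: {(0,6), (3,9), (4,9), (5,9), (8,6), (10,9)} (total capacity 98)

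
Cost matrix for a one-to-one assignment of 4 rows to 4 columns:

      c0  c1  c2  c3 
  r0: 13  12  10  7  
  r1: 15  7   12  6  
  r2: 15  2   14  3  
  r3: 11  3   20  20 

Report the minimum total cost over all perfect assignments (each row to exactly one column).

optimal assignment: row0→col2 (cost 10), row1→col3 (cost 6), row2→col1 (cost 2), row3→col0 (cost 11)
total = 10 + 6 + 2 + 11 = 29

Minimum assignment cost: 29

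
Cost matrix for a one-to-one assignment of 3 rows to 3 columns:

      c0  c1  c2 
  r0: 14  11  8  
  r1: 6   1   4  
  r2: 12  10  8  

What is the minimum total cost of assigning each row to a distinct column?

optimal assignment: row0→col2 (cost 8), row1→col1 (cost 1), row2→col0 (cost 12)
total = 8 + 1 + 12 = 21

Minimum assignment cost: 21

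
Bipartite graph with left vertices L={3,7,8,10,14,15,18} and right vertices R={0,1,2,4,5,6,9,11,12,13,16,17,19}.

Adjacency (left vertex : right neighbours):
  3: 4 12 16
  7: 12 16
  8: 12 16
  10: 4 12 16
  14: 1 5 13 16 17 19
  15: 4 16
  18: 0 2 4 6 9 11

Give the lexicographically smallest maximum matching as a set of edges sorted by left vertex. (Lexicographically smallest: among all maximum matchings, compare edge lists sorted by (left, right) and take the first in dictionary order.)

|M| = 5 (so the lex-smallest maximum matching has 5 edges)
process left vertices in ascending order; for each, take the smallest-labelled available neighbour that still permits 5 edges overall, or leave it unmatched if none does
lex-smallest matching: {3-4, 7-12, 8-16, 14-1, 18-0}

Lex-smallest maximum matching: {(3,4), (7,12), (8,16), (14,1), (18,0)}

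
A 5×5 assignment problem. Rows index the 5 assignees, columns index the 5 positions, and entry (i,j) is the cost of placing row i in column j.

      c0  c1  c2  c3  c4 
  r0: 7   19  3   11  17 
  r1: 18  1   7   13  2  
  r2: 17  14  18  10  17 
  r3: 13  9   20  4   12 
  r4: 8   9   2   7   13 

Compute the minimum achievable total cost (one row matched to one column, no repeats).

Minimum assignment cost: 29

optimal assignment: row0→col0 (cost 7), row1→col4 (cost 2), row2→col1 (cost 14), row3→col3 (cost 4), row4→col2 (cost 2)
total = 7 + 2 + 14 + 4 + 2 = 29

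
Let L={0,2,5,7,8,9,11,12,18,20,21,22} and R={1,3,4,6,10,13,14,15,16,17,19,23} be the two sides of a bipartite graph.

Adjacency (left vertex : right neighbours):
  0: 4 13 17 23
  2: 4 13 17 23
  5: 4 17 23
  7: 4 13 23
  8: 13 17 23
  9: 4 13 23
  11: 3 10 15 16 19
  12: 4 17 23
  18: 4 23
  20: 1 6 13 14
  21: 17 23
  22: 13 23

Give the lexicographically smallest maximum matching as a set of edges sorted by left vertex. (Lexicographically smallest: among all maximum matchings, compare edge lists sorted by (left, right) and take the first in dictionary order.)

Lex-smallest maximum matching: {(0,4), (2,13), (5,17), (7,23), (11,3), (20,1)}

|M| = 6 (so the lex-smallest maximum matching has 6 edges)
process left vertices in ascending order; for each, take the smallest-labelled available neighbour that still permits 6 edges overall, or leave it unmatched if none does
lex-smallest matching: {0-4, 2-13, 5-17, 7-23, 11-3, 20-1}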